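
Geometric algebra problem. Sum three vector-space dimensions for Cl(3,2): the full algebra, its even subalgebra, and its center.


n = 3 + 2 = 5
Total dim = 2^5 = 32
Even subalgebra dim = 2^4 = 16
n is odd, so center dim = 2
Sum = 32 + 16 + 2 = 50


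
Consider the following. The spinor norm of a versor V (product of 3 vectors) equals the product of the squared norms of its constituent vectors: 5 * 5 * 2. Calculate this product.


Spinor norm N(V) = |v1|^2 * |v2|^2 * ... * |v3|^2
= 5 * 5 * 2
Running product: 5, 25, 50
N(V) = 50


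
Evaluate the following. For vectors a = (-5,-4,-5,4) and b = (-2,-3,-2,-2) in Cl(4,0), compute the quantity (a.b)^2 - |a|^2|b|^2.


a . b = (-5)*(-2) + (-4)*(-3) + (-5)*(-2) + 4*(-2)
= 10 + 12 + 10 + (-8) = 24
|a|^2 = (-5)^2 + (-4)^2 + (-5)^2 + 4^2 = 82
|b|^2 = (-2)^2 + (-3)^2 + (-2)^2 + (-2)^2 = 21
(a.b)^2 = 24^2 = 576
|a|^2 * |b|^2 = 82 * 21 = 1722
Result = 576 - 1722 = -1146


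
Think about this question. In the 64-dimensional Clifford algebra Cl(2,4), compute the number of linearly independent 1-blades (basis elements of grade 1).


Number of grade-k basis blades in Cl(p,q) with n = p + q is C(n, k).
n = 2 + 4 = 6
C(6, 1) = 6! / (1! * 5!)
= 720 / (1 * 120)
= 6


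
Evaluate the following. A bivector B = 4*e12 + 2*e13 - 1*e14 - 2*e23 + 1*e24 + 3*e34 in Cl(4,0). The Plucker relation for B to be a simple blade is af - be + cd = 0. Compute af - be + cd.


Plucker relation: af - be + cd
a*f = 4*3 = 12
b*e = 2*1 = 2
c*d = (-1)*(-2) = 2
af - be + cd = 12 - 2 + 2
= 12


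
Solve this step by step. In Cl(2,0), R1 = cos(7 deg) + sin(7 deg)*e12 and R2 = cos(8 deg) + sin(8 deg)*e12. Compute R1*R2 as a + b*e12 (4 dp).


Same-plane rotors commute and their half-angles add:
R1*R2 = cos(a1 + a2) + sin(a1 + a2)*e12.
a1 + a2 = 7 + 8 = 15 deg
cos(15 deg) = 0.9659
sin(15 deg) = 0.2588
R1*R2 = 0.9659 + 0.2588*e12


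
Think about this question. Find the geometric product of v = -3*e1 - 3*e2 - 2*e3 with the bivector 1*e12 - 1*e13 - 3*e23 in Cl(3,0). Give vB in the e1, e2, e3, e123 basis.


vB has grade-1 (vector) and grade-3 (trivector) parts: vB = (v _| B) + (v ^ B).
Vector part <vB>_1:
  e1: -v2*b12 - v3*b13 = -(-3)*(1) - (-2)*(-1) = 1
  e2: v1*b12 - v3*b23 = (-3)*(1) - (-2)*(-3) = -9
  e3: v1*b13 + v2*b23 = (-3)*(-1) + (-3)*(-3) = 12
Trivector part <vB>_3:
  e123: v1*b23 - v2*b13 + v3*b12 = (-3)*(-3) - (-3)*(-1) + (-2)*(1) = 4
vB = 1*e1 - 9*e2 + 12*e3 + 4*e123


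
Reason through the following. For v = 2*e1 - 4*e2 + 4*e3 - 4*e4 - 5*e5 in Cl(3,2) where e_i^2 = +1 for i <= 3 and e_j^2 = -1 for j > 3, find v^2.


v^2 = sum of c_i^2 * e_i^2
Positive signature terms (e_i^2 = +1): 2^2 + (-4)^2 + 4^2 = 36
Negative signature terms (e_j^2 = -1): (-4)^2 + (-5)^2 = 41
v^2 = 36 - 41 = -5


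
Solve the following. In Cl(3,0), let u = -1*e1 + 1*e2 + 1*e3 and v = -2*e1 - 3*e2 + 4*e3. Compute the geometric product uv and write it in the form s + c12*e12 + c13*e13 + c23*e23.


In Cl(3,0): e_i^2 = 1, e_ie_j = -e_je_i for i != j.
Scalar part = u . v = (-1)*(-2) + 1*(-3) + 1*4
= 2 + (-3) + 4 = 3
e12 coeff = (-1)*(-3) - 1*(-2) = 3 - (-2) = 5
e13 coeff = (-1)*4 - 1*(-2) = -4 - (-2) = -2
e23 coeff = 1*4 - 1*(-3) = 4 - (-3) = 7
uv = 3 + 5*e12 - 2*e13 + 7*e23


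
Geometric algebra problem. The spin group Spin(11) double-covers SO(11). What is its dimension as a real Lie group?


Spin(n) double-covers SO(n); both have Lie algebra so(n) of dimension n(n-1)/2.
n = 11
n(n-1) = 11 * 10 = 110
dim Spin(11) = 110/2 = 55


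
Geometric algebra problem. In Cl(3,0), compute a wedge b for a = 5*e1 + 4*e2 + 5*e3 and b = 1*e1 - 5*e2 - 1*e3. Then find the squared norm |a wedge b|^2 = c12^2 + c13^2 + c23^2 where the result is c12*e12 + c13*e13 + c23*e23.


a wedge b = (a1*b2 - a2*b1)*e12 + (a1*b3 - a3*b1)*e13 + (a2*b3 - a3*b2)*e23
e12 coeff: 5*(-5) - 4*1 = -25 - 4 = -29
e13 coeff: 5*(-1) - 5*1 = -5 - 5 = -10
e23 coeff: 4*(-1) - 5*(-5) = -4 - (-25) = 21
|a wedge b|^2 = (-29)^2 + (-10)^2 + 21^2
= 841 + 100 + 441
= 1382


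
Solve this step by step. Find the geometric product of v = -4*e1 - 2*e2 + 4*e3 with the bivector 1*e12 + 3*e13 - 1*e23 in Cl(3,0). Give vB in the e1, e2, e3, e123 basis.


vB has grade-1 (vector) and grade-3 (trivector) parts: vB = (v _| B) + (v ^ B).
Vector part <vB>_1:
  e1: -v2*b12 - v3*b13 = -(-2)*(1) - (4)*(3) = -10
  e2: v1*b12 - v3*b23 = (-4)*(1) - (4)*(-1) = 0
  e3: v1*b13 + v2*b23 = (-4)*(3) + (-2)*(-1) = -10
Trivector part <vB>_3:
  e123: v1*b23 - v2*b13 + v3*b12 = (-4)*(-1) - (-2)*(3) + (4)*(1) = 14
vB = -10*e1 + 0*e2 - 10*e3 + 14*e123


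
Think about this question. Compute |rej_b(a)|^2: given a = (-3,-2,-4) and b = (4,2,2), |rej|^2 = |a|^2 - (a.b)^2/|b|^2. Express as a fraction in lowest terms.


|a|^2 = (-3)^2 + (-2)^2 + (-4)^2 = 29
|b|^2 = 4^2 + 2^2 + 2^2 = 24
a . b = (-3)*4 + (-2)*2 + (-4)*2 = -24
(a.b)^2 = (-24)^2 = 576
|rej|^2 = 29 - 576/24
= (696 - 576)/24
= 120/24
In lowest terms: 5/1


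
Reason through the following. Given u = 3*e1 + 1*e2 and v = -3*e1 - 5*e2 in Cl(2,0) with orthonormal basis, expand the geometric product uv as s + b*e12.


Expand: (3*e1 + 1*e2)(-3*e1 - 5*e2)
= 3*(-3)*e1e1 + 3*(-5)*e1e2 + 1*(-3)*e2e1 + 1*(-5)*e2e2
Using e1^2 = e2^2 = 1, e2e1 = -e1e2:
Scalar part s = 3*(-3) + 1*(-5) = -9 + (-5) = -14
Bivector part b = 3*(-5) - 1*(-3) = -15 - (-3) = -12
uv = -14 - 12*e12


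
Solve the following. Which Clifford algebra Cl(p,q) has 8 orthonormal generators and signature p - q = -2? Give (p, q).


We need p + q = 8 and p - q = -2.
Adding: 2p = 8 + (-2) = 6, so p = 3.
Then q = 8 - 3 = 5.
(p, q) = (3, 5)


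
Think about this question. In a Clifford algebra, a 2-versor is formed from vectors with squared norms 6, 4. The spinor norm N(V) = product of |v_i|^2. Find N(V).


Spinor norm N(V) = |v1|^2 * |v2|^2 * ... * |v2|^2
= 6 * 4
Running product: 6, 24
N(V) = 24


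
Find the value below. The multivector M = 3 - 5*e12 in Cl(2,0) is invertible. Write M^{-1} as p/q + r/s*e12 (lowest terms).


M = 3 - 5*e12, where e12^2 = -1.
Since M commutes with its reverse ~M = a - b*e12, M * ~M = a^2 - b^2*e12^2 = a^2 + b^2.
So M^{-1} = ~M / (a^2 + b^2) = (a - b*e12)/(a^2 + b^2).
a^2 + b^2 = 9 + 25 = 34
Scalar part = 3/34 = 3/34
Bivector coeff = 5/34 = 5/34
M^{-1} = 3/34 + 5/34*e12


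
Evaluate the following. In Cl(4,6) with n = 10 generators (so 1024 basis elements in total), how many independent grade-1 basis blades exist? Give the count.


Number of grade-k basis blades in Cl(p,q) with n = p + q is C(n, k).
n = 4 + 6 = 10
C(10, 1) = 10! / (1! * 9!)
= 3628800 / (1 * 362880)
= 10


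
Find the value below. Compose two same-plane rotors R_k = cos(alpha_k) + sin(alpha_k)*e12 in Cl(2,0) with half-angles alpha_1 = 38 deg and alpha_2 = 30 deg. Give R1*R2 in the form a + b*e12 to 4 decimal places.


Same-plane rotors commute and their half-angles add:
R1*R2 = cos(a1 + a2) + sin(a1 + a2)*e12.
a1 + a2 = 38 + 30 = 68 deg
cos(68 deg) = 0.3746
sin(68 deg) = 0.9272
R1*R2 = 0.3746 + 0.9272*e12


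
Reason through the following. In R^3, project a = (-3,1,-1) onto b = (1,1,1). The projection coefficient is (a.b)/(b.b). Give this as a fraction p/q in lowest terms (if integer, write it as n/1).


Projection coefficient = (a . b) / (b . b)
a . b = (-3)*1 + 1*1 + (-1)*1
= -3 + 1 + (-1) = -3
b . b = 1^2 + 1^2 + 1^2
= 1 + 1 + 1 = 3
Coefficient = -3/3
In lowest terms: -1/1


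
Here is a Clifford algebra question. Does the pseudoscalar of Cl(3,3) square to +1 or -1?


The pseudoscalar I = e1...e_n (product of all n generators) of Cl(p,q) satisfies I^2 = (-1)^(q + n(n-1)/2).
p = 3, q = 3, n = p + q = 6
n(n-1)/2 = 6 * 5 / 2 = 15
Exponent = q + n(n-1)/2 = 3 + 15 = 18
I^2 = (-1)^18 = +1


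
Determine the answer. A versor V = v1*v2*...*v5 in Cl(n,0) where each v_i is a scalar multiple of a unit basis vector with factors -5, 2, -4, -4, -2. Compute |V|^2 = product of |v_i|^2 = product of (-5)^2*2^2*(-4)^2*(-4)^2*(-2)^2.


Each vector v_i has |v_i|^2 = s_i^2
Squared scales: (-5)^2 = 25, 2^2 = 4, (-4)^2 = 16, (-4)^2 = 16, (-2)^2 = 4
|V|^2 = 25 * 4 * 16 * 16 * 4
= 102400


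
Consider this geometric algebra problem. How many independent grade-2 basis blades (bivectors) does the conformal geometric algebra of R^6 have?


The conformal model of R^6 uses Cl(7,1) with m = 6 + 2 = 8 generators.
Number of grade-2 blades = C(m, 2) = C(8, 2)
= 8*7/2 = 28


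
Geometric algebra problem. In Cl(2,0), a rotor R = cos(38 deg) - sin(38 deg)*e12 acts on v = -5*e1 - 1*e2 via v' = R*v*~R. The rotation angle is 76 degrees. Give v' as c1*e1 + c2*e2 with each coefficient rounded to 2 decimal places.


Rotor R = cos(38deg) - sin(38deg)*e12
Rotation angle theta = 2 * 38 = 76 degrees
v' = R*v*~R rotates v by theta.
cos(76deg) = 0.2419, sin(76deg) = 0.9703
v'_1 = -5*cos(76deg) - (-1)*sin(76deg)
= -5*0.2419 - (-1)*0.9703
= -0.24
v'_2 = -5*sin(76deg) + (-1)*cos(76deg)
= -5*0.9703 + (-1)*0.2419
= -5.09
v' = -0.24*e1 - 5.09*e2


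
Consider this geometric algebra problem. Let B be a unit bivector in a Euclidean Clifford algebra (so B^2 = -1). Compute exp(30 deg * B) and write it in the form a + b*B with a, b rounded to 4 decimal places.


For a unit bivector B with B^2 = -1, the exponential series gives
e^(theta*B) = cos(theta) + sin(theta)*B (the GA analogue of Euler's formula).
theta = 30 degrees = 0.523599 rad
cos(30 deg) = 0.8660
sin(30 deg) = 0.5000
exp(theta*B) = 0.8660 + 0.5000*B


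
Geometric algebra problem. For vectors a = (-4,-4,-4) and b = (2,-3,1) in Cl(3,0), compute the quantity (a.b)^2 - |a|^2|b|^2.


a . b = (-4)*2 + (-4)*(-3) + (-4)*1
= -8 + 12 + (-4) = 0
|a|^2 = (-4)^2 + (-4)^2 + (-4)^2 = 48
|b|^2 = 2^2 + (-3)^2 + 1^2 = 14
(a.b)^2 = 0^2 = 0
|a|^2 * |b|^2 = 48 * 14 = 672
Result = 0 - 672 = -672


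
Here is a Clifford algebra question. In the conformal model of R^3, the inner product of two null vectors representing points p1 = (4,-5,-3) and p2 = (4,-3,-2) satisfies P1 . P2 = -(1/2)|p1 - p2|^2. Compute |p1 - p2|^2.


p1 - p2 = (0, -2, -1)
|p1 - p2|^2 = 0^2 + (-2)^2 + (-1)^2
= 0 + 4 + 1
= 5


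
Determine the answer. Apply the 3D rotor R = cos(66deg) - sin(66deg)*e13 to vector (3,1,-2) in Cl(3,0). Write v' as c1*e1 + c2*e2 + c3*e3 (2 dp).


Rotor R = cos(66deg) - sin(66deg)*e13
Rotation angle theta = 2 * 66 = 132 degrees in the e13 plane (e1 -> e3).
The component perpendicular to the plane (e2) is invariant: v'_2 = v2 = 1.00
cos(132deg) = -0.6691, sin(132deg) = 0.7431
v'_1 = v1*cos(theta) - v3*sin(theta) = 3*(-0.6691) - (-2)*0.7431 = -0.52
v'_3 = v1*sin(theta) + v3*cos(theta) = 3*0.7431 + (-2)*(-0.6691) = 3.57
v' = -0.52*e1 + 1.00*e2 + 3.57*e3


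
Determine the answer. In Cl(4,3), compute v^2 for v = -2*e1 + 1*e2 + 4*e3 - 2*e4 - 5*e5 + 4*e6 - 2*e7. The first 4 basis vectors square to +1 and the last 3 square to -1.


v^2 = sum of c_i^2 * e_i^2
Positive signature terms (e_i^2 = +1): (-2)^2 + 1^2 + 4^2 + (-2)^2 = 25
Negative signature terms (e_j^2 = -1): (-5)^2 + 4^2 + (-2)^2 = 45
v^2 = 25 - 45 = -20


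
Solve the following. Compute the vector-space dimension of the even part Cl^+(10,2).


Even subalgebra dimension = 2^(n-1)
n = 10 + 2 = 12
2^(12 - 1) = 2^11 = 2048
Verification: sum of C(12,k) for even k = 1 + 66 + 495 + 924 + 495 + 66 + 1 = 2048
Result = 2048


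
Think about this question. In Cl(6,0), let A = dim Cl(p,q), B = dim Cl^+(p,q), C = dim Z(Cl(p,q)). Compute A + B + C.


n = 6 + 0 = 6
Total dim = 2^6 = 64
Even subalgebra dim = 2^5 = 32
n is even, so center dim = 1
Sum = 64 + 32 + 1 = 97


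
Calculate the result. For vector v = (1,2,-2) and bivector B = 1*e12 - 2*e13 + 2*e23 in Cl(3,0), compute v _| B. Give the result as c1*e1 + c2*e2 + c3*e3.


Left contraction v _| B = <vB>_1 (grade-1 part of the geometric product vB).
Using e1_|e12 = e2, e2_|e12 = -e1, e1_|e13 = e3, e3_|e13 = -e1, e2_|e23 = e3, e3_|e23 = -e2:
e1 coeff: -v2*b12 - v3*b13 = -(2)*(1) - (-2)*(-2) = -6
e2 coeff: v1*b12 - v3*b23 = (1)*(1) - (-2)*(2) = 5
e3 coeff: v1*b13 + v2*b23 = (1)*(-2) + (2)*(2) = 2
v _| B = -6*e1 + 5*e2 + 2*e3


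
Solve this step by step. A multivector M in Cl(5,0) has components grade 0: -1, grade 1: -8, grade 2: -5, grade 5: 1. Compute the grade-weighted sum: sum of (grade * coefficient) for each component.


Grade-weighted sum = sum of grade_k * coefficient_k
0*(-1) = 0
1*(-8) = -8
2*(-5) = -10
5*1 = 5
Total = 0 + (-8) + (-10) + 5 = -13


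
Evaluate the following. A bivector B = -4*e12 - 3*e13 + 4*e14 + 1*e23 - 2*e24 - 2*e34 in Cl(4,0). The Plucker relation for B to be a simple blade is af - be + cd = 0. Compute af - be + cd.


Plucker relation: af - be + cd
a*f = (-4)*(-2) = 8
b*e = (-3)*(-2) = 6
c*d = 4*1 = 4
af - be + cd = 8 - 6 + 4
= 6


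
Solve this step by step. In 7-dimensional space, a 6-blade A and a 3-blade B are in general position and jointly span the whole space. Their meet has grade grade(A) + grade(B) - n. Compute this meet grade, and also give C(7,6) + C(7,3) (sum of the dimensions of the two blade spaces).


Meet grade = grade(A) + grade(B) - n
= 6 + 3 - 7 = 2
C(7,6) = 7
C(7,3) = 35
dim_A + dim_B = 7 + 35 = 42


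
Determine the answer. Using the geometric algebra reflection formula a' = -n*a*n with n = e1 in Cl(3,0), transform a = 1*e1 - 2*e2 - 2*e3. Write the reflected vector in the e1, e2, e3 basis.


Reflection formula: a' = -n*a*n, with n = e1 (unit vector, n^2 = 1).
For reflection through hyperplane perp to e1:
The component along e1 flips sign, others stay.
a = (1, -2, -2)
a' = (-1, -2, -2)
a' = -1*e1 - 2*e2 - 2*e3


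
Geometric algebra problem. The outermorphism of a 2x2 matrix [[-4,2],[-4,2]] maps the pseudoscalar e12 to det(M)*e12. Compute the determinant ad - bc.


The outermorphism of a linear map f sends e1^e2 to f(e1)^f(e2).
f(e1) = -4*e1 - 4*e2
f(e2) = 2*e1 + 2*e2
f(e1) ^ f(e2) = (-4*e1 - 4*e2) ^ (2*e1 + 2*e2)
= (-4)*2*e12 + (-4)*2*e21
= (-8 - (-8))*e12
= 0*e12
Coefficient = 0


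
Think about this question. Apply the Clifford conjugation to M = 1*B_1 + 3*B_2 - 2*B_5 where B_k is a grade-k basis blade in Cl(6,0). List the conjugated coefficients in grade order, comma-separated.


Clifford conjugate sign for grade k: (-1)^(k(k+1)/2)
Grade 1: (-1)^(1*2/2) = (-1)^1 = -1, coeff 1 -> -1
Grade 2: (-1)^(2*3/2) = (-1)^3 = -1, coeff 3 -> -3
Grade 5: (-1)^(5*6/2) = (-1)^15 = -1, coeff -2 -> 2
Conjugated coefficients: -1, -3, 2


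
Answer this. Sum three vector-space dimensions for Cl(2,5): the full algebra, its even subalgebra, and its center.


n = 2 + 5 = 7
Total dim = 2^7 = 128
Even subalgebra dim = 2^6 = 64
n is odd, so center dim = 2
Sum = 128 + 64 + 2 = 194


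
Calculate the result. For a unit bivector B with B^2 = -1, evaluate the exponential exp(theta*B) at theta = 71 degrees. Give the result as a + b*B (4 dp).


For a unit bivector B with B^2 = -1, the exponential series gives
e^(theta*B) = cos(theta) + sin(theta)*B (the GA analogue of Euler's formula).
theta = 71 degrees = 1.239184 rad
cos(71 deg) = 0.3256
sin(71 deg) = 0.9455
exp(theta*B) = 0.3256 + 0.9455*B


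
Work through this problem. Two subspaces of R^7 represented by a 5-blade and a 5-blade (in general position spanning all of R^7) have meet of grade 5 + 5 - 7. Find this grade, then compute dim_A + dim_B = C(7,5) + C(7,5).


Meet grade = grade(A) + grade(B) - n
= 5 + 5 - 7 = 3
C(7,5) = 21
C(7,5) = 21
dim_A + dim_B = 21 + 21 = 42


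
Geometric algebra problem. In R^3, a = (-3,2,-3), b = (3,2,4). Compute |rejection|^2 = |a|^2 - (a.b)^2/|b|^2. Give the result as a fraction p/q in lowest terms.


|a|^2 = (-3)^2 + 2^2 + (-3)^2 = 22
|b|^2 = 3^2 + 2^2 + 4^2 = 29
a . b = (-3)*3 + 2*2 + (-3)*4 = -17
(a.b)^2 = (-17)^2 = 289
|rej|^2 = 22 - 289/29
= (638 - 289)/29
= 349/29
In lowest terms: 349/29


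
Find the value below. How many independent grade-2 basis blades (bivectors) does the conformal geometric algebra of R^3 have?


The conformal model of R^3 uses Cl(4,1) with m = 3 + 2 = 5 generators.
Number of grade-2 blades = C(m, 2) = C(5, 2)
= 5*4/2 = 10


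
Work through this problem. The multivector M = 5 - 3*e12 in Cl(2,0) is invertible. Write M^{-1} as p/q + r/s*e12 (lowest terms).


M = 5 - 3*e12, where e12^2 = -1.
Since M commutes with its reverse ~M = a - b*e12, M * ~M = a^2 - b^2*e12^2 = a^2 + b^2.
So M^{-1} = ~M / (a^2 + b^2) = (a - b*e12)/(a^2 + b^2).
a^2 + b^2 = 25 + 9 = 34
Scalar part = 5/34 = 5/34
Bivector coeff = 3/34 = 3/34
M^{-1} = 5/34 + 3/34*e12


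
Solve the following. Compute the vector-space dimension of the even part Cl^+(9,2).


Even subalgebra dimension = 2^(n-1)
n = 9 + 2 = 11
2^(11 - 1) = 2^10 = 1024
Verification: sum of C(11,k) for even k = 1 + 55 + 330 + 462 + 165 + 11 = 1024
Result = 1024


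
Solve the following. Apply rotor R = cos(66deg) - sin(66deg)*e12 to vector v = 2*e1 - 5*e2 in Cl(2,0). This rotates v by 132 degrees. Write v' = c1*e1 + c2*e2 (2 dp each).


Rotor R = cos(66deg) - sin(66deg)*e12
Rotation angle theta = 2 * 66 = 132 degrees
v' = R*v*~R rotates v by theta.
cos(132deg) = -0.6691, sin(132deg) = 0.7431
v'_1 = 2*cos(132deg) - (-5)*sin(132deg)
= 2*(-0.6691) - (-5)*0.7431
= 2.38
v'_2 = 2*sin(132deg) + (-5)*cos(132deg)
= 2*0.7431 + (-5)*(-0.6691)
= 4.83
v' = 2.38*e1 + 4.83*e2


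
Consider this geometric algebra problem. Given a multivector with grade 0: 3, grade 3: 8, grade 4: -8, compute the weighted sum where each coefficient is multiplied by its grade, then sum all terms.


Grade-weighted sum = sum of grade_k * coefficient_k
0*3 = 0
3*8 = 24
4*(-8) = -32
Total = 0 + 24 + (-32) = -8


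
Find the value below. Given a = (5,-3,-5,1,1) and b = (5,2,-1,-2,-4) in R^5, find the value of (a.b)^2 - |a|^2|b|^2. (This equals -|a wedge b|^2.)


a . b = 5*5 + (-3)*2 + (-5)*(-1) + 1*(-2) + 1*(-4)
= 25 + (-6) + 5 + (-2) + (-4) = 18
|a|^2 = 5^2 + (-3)^2 + (-5)^2 + 1^2 + 1^2 = 61
|b|^2 = 5^2 + 2^2 + (-1)^2 + (-2)^2 + (-4)^2 = 50
(a.b)^2 = 18^2 = 324
|a|^2 * |b|^2 = 61 * 50 = 3050
Result = 324 - 3050 = -2726


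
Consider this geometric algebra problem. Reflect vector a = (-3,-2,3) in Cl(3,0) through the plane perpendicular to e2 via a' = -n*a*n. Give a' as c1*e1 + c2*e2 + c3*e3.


Reflection formula: a' = -n*a*n, with n = e2 (unit vector, n^2 = 1).
For reflection through hyperplane perp to e2:
The component along e2 flips sign, others stay.
a = (-3, -2, 3)
a' = (-3, 2, 3)
a' = -3*e1 + 2*e2 + 3*e3


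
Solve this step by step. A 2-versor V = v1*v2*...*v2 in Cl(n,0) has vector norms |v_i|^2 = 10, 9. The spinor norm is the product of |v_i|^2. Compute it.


Spinor norm N(V) = |v1|^2 * |v2|^2 * ... * |v2|^2
= 10 * 9
Running product: 10, 90
N(V) = 90


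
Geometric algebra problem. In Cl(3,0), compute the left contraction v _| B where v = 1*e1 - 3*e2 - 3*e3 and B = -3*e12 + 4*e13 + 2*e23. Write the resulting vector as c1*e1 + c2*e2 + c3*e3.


Left contraction v _| B = <vB>_1 (grade-1 part of the geometric product vB).
Using e1_|e12 = e2, e2_|e12 = -e1, e1_|e13 = e3, e3_|e13 = -e1, e2_|e23 = e3, e3_|e23 = -e2:
e1 coeff: -v2*b12 - v3*b13 = -(-3)*(-3) - (-3)*(4) = 3
e2 coeff: v1*b12 - v3*b23 = (1)*(-3) - (-3)*(2) = 3
e3 coeff: v1*b13 + v2*b23 = (1)*(4) + (-3)*(2) = -2
v _| B = 3*e1 + 3*e2 - 2*e3


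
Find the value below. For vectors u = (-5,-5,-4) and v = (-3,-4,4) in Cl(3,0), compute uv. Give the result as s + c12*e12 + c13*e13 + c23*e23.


In Cl(3,0): e_i^2 = 1, e_ie_j = -e_je_i for i != j.
Scalar part = u . v = (-5)*(-3) + (-5)*(-4) + (-4)*4
= 15 + 20 + (-16) = 19
e12 coeff = (-5)*(-4) - (-5)*(-3) = 20 - 15 = 5
e13 coeff = (-5)*4 - (-4)*(-3) = -20 - 12 = -32
e23 coeff = (-5)*4 - (-4)*(-4) = -20 - 16 = -36
uv = 19 + 5*e12 - 32*e13 - 36*e23


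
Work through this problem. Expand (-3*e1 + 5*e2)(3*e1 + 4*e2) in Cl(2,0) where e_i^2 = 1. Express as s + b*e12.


Expand: (-3*e1 + 5*e2)(3*e1 + 4*e2)
= (-3)*3*e1e1 + (-3)*4*e1e2 + 5*3*e2e1 + 5*4*e2e2
Using e1^2 = e2^2 = 1, e2e1 = -e1e2:
Scalar part s = (-3)*3 + 5*4 = -9 + 20 = 11
Bivector part b = (-3)*4 - 5*3 = -12 - 15 = -27
uv = 11 - 27*e12


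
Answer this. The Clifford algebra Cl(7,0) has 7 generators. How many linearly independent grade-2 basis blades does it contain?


Number of grade-k basis blades in Cl(p,q) with n = p + q is C(n, k).
n = 7 + 0 = 7
C(7, 2) = 7! / (2! * 5!)
= 5040 / (2 * 120)
= 21


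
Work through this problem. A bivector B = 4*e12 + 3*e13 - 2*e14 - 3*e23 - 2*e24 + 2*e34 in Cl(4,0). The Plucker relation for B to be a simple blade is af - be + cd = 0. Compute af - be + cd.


Plucker relation: af - be + cd
a*f = 4*2 = 8
b*e = 3*(-2) = -6
c*d = (-2)*(-3) = 6
af - be + cd = 8 - (-6) + 6
= 20


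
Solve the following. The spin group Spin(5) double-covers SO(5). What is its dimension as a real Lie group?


Spin(n) double-covers SO(n); both have Lie algebra so(n) of dimension n(n-1)/2.
n = 5
n(n-1) = 5 * 4 = 20
dim Spin(5) = 20/2 = 10


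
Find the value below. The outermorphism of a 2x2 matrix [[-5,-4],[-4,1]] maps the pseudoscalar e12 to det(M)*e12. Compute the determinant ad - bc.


The outermorphism of a linear map f sends e1^e2 to f(e1)^f(e2).
f(e1) = -5*e1 - 4*e2
f(e2) = -4*e1 + 1*e2
f(e1) ^ f(e2) = (-5*e1 - 4*e2) ^ (-4*e1 + 1*e2)
= (-5)*1*e12 + (-4)*(-4)*e21
= (-5 - 16)*e12
= -21*e12
Coefficient = -21


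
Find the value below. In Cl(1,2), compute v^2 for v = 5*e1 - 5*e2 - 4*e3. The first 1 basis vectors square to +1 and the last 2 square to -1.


v^2 = sum of c_i^2 * e_i^2
Positive signature terms (e_i^2 = +1): 5^2 = 25
Negative signature terms (e_j^2 = -1): (-5)^2 + (-4)^2 = 41
v^2 = 25 - 41 = -16


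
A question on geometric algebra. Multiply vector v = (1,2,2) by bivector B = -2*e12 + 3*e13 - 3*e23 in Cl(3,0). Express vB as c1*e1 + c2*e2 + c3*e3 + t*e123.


vB has grade-1 (vector) and grade-3 (trivector) parts: vB = (v _| B) + (v ^ B).
Vector part <vB>_1:
  e1: -v2*b12 - v3*b13 = -(2)*(-2) - (2)*(3) = -2
  e2: v1*b12 - v3*b23 = (1)*(-2) - (2)*(-3) = 4
  e3: v1*b13 + v2*b23 = (1)*(3) + (2)*(-3) = -3
Trivector part <vB>_3:
  e123: v1*b23 - v2*b13 + v3*b12 = (1)*(-3) - (2)*(3) + (2)*(-2) = -13
vB = -2*e1 + 4*e2 - 3*e3 - 13*e123


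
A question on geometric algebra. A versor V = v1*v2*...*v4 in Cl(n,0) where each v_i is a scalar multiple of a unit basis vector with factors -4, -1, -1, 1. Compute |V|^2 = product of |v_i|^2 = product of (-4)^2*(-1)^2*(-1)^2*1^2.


Each vector v_i has |v_i|^2 = s_i^2
Squared scales: (-4)^2 = 16, (-1)^2 = 1, (-1)^2 = 1, 1^2 = 1
|V|^2 = 16 * 1 * 1 * 1
= 16


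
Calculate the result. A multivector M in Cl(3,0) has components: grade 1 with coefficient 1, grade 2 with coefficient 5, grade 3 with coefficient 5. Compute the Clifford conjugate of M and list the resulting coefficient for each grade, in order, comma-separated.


Clifford conjugate sign for grade k: (-1)^(k(k+1)/2)
Grade 1: (-1)^(1*2/2) = (-1)^1 = -1, coeff 1 -> -1
Grade 2: (-1)^(2*3/2) = (-1)^3 = -1, coeff 5 -> -5
Grade 3: (-1)^(3*4/2) = (-1)^6 = 1, coeff 5 -> 5
Conjugated coefficients: -1, -5, 5


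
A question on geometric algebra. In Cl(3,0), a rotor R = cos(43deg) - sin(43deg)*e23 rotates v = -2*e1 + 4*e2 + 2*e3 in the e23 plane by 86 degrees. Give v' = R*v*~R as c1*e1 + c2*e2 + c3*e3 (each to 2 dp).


Rotor R = cos(43deg) - sin(43deg)*e23
Rotation angle theta = 2 * 43 = 86 degrees in the e23 plane (e2 -> e3).
The component perpendicular to the plane (e1) is invariant: v'_1 = v1 = -2.00
cos(86deg) = 0.0698, sin(86deg) = 0.9976
v'_2 = v2*cos(theta) - v3*sin(theta) = 4*0.0698 - 2*0.9976 = -1.72
v'_3 = v2*sin(theta) + v3*cos(theta) = 4*0.9976 + 2*0.0698 = 4.13
v' = -2.00*e1 - 1.72*e2 + 4.13*e3


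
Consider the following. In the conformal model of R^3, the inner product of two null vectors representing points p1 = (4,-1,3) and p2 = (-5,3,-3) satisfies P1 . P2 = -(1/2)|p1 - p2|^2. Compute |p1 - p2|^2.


p1 - p2 = (9, -4, 6)
|p1 - p2|^2 = 9^2 + (-4)^2 + 6^2
= 81 + 16 + 36
= 133


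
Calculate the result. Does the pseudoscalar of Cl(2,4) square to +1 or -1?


The pseudoscalar I = e1...e_n (product of all n generators) of Cl(p,q) satisfies I^2 = (-1)^(q + n(n-1)/2).
p = 2, q = 4, n = p + q = 6
n(n-1)/2 = 6 * 5 / 2 = 15
Exponent = q + n(n-1)/2 = 4 + 15 = 19
I^2 = (-1)^19 = -1


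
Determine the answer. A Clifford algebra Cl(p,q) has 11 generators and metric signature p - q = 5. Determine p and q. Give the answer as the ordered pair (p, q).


We need p + q = 11 and p - q = 5.
Adding: 2p = 11 + 5 = 16, so p = 8.
Then q = 11 - 8 = 3.
(p, q) = (8, 3)


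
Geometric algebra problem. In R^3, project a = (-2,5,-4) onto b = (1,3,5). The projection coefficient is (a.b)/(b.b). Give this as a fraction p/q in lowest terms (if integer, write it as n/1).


Projection coefficient = (a . b) / (b . b)
a . b = (-2)*1 + 5*3 + (-4)*5
= -2 + 15 + (-20) = -7
b . b = 1^2 + 3^2 + 5^2
= 1 + 9 + 25 = 35
Coefficient = -7/35
In lowest terms: -1/5


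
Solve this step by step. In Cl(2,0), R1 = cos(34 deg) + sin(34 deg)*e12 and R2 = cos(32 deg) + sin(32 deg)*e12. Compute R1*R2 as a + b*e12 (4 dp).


Same-plane rotors commute and their half-angles add:
R1*R2 = cos(a1 + a2) + sin(a1 + a2)*e12.
a1 + a2 = 34 + 32 = 66 deg
cos(66 deg) = 0.4067
sin(66 deg) = 0.9135
R1*R2 = 0.4067 + 0.9135*e12


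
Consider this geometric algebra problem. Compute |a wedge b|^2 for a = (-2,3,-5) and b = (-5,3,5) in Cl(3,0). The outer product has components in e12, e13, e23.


a wedge b = (a1*b2 - a2*b1)*e12 + (a1*b3 - a3*b1)*e13 + (a2*b3 - a3*b2)*e23
e12 coeff: (-2)*3 - 3*(-5) = -6 - (-15) = 9
e13 coeff: (-2)*5 - (-5)*(-5) = -10 - 25 = -35
e23 coeff: 3*5 - (-5)*3 = 15 - (-15) = 30
|a wedge b|^2 = 9^2 + (-35)^2 + 30^2
= 81 + 1225 + 900
= 2206


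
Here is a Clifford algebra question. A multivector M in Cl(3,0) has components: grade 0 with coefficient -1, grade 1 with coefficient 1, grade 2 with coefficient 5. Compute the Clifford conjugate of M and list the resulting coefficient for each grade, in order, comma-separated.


Clifford conjugate sign for grade k: (-1)^(k(k+1)/2)
Grade 0: (-1)^(0*1/2) = (-1)^0 = 1, coeff -1 -> -1
Grade 1: (-1)^(1*2/2) = (-1)^1 = -1, coeff 1 -> -1
Grade 2: (-1)^(2*3/2) = (-1)^3 = -1, coeff 5 -> -5
Conjugated coefficients: -1, -1, -5


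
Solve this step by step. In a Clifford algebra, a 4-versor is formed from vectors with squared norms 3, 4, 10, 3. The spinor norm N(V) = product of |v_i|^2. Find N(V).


Spinor norm N(V) = |v1|^2 * |v2|^2 * ... * |v4|^2
= 3 * 4 * 10 * 3
Running product: 3, 12, 120, 360
N(V) = 360


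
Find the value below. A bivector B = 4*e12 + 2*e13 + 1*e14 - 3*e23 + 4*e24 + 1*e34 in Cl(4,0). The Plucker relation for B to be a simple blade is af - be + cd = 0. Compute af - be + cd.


Plucker relation: af - be + cd
a*f = 4*1 = 4
b*e = 2*4 = 8
c*d = 1*(-3) = -3
af - be + cd = 4 - 8 + (-3)
= -7


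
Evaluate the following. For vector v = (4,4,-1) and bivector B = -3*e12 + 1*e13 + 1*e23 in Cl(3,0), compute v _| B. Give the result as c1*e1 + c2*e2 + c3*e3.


Left contraction v _| B = <vB>_1 (grade-1 part of the geometric product vB).
Using e1_|e12 = e2, e2_|e12 = -e1, e1_|e13 = e3, e3_|e13 = -e1, e2_|e23 = e3, e3_|e23 = -e2:
e1 coeff: -v2*b12 - v3*b13 = -(4)*(-3) - (-1)*(1) = 13
e2 coeff: v1*b12 - v3*b23 = (4)*(-3) - (-1)*(1) = -11
e3 coeff: v1*b13 + v2*b23 = (4)*(1) + (4)*(1) = 8
v _| B = 13*e1 - 11*e2 + 8*e3


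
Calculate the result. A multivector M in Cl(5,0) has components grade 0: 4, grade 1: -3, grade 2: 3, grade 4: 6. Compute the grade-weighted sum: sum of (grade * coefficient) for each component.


Grade-weighted sum = sum of grade_k * coefficient_k
0*4 = 0
1*(-3) = -3
2*3 = 6
4*6 = 24
Total = 0 + (-3) + 6 + 24 = 27


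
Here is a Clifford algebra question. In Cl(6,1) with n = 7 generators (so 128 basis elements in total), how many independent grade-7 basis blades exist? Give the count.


Number of grade-k basis blades in Cl(p,q) with n = p + q is C(n, k).
n = 6 + 1 = 7
C(7, 7) = 7! / (7! * 0!)
= 5040 / (5040 * 1)
= 1


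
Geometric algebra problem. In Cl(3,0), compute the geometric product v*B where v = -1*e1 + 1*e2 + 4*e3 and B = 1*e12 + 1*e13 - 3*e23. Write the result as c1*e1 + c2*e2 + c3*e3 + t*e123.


vB has grade-1 (vector) and grade-3 (trivector) parts: vB = (v _| B) + (v ^ B).
Vector part <vB>_1:
  e1: -v2*b12 - v3*b13 = -(1)*(1) - (4)*(1) = -5
  e2: v1*b12 - v3*b23 = (-1)*(1) - (4)*(-3) = 11
  e3: v1*b13 + v2*b23 = (-1)*(1) + (1)*(-3) = -4
Trivector part <vB>_3:
  e123: v1*b23 - v2*b13 + v3*b12 = (-1)*(-3) - (1)*(1) + (4)*(1) = 6
vB = -5*e1 + 11*e2 - 4*e3 + 6*e123


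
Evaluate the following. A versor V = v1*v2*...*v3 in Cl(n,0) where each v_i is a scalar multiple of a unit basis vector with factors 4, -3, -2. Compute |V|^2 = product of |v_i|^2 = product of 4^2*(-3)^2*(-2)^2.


Each vector v_i has |v_i|^2 = s_i^2
Squared scales: 4^2 = 16, (-3)^2 = 9, (-2)^2 = 4
|V|^2 = 16 * 9 * 4
= 576


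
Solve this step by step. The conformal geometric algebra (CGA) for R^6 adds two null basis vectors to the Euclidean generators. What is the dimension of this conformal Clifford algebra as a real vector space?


The conformal model of R^6 uses Cl(7,1): the 6 Euclidean generators plus two extra orthogonal generators e+ (e+^2 = +1) and e- (e-^2 = -1), from which the null vectors e0, einf are built.
Number of generators m = 6 + 2 = 8.
dim Cl(p,q) = 2^m = 2^8 = 256


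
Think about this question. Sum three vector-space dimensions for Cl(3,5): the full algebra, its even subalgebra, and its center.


n = 3 + 5 = 8
Total dim = 2^8 = 256
Even subalgebra dim = 2^7 = 128
n is even, so center dim = 1
Sum = 256 + 128 + 1 = 385


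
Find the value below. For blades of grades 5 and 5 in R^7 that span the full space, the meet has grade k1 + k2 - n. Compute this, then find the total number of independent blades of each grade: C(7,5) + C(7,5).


Meet grade = grade(A) + grade(B) - n
= 5 + 5 - 7 = 3
C(7,5) = 21
C(7,5) = 21
dim_A + dim_B = 21 + 21 = 42


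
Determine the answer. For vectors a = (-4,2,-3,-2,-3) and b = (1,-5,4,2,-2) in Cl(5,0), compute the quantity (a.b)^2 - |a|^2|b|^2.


a . b = (-4)*1 + 2*(-5) + (-3)*4 + (-2)*2 + (-3)*(-2)
= -4 + (-10) + (-12) + (-4) + 6 = -24
|a|^2 = (-4)^2 + 2^2 + (-3)^2 + (-2)^2 + (-3)^2 = 42
|b|^2 = 1^2 + (-5)^2 + 4^2 + 2^2 + (-2)^2 = 50
(a.b)^2 = (-24)^2 = 576
|a|^2 * |b|^2 = 42 * 50 = 2100
Result = 576 - 2100 = -1524


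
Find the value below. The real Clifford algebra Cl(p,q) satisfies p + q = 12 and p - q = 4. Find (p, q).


We need p + q = 12 and p - q = 4.
Adding: 2p = 12 + 4 = 16, so p = 8.
Then q = 12 - 8 = 4.
(p, q) = (8, 4)


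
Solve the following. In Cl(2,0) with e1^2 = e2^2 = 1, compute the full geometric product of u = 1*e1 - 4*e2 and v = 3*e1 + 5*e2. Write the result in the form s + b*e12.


Expand: (1*e1 - 4*e2)(3*e1 + 5*e2)
= 1*3*e1e1 + 1*5*e1e2 + (-4)*3*e2e1 + (-4)*5*e2e2
Using e1^2 = e2^2 = 1, e2e1 = -e1e2:
Scalar part s = 1*3 + (-4)*5 = 3 + (-20) = -17
Bivector part b = 1*5 - (-4)*3 = 5 - (-12) = 17
uv = -17 + 17*e12


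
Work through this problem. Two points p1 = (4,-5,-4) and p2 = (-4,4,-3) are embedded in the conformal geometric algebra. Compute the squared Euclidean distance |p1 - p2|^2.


p1 - p2 = (8, -9, -1)
|p1 - p2|^2 = 8^2 + (-9)^2 + (-1)^2
= 64 + 81 + 1
= 146


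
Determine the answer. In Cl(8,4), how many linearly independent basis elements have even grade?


Even subalgebra dimension = 2^(n-1)
n = 8 + 4 = 12
2^(12 - 1) = 2^11 = 2048
Verification: sum of C(12,k) for even k = 1 + 66 + 495 + 924 + 495 + 66 + 1 = 2048
Result = 2048


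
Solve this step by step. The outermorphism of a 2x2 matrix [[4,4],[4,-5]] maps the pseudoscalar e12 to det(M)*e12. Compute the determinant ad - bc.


The outermorphism of a linear map f sends e1^e2 to f(e1)^f(e2).
f(e1) = 4*e1 + 4*e2
f(e2) = 4*e1 - 5*e2
f(e1) ^ f(e2) = (4*e1 + 4*e2) ^ (4*e1 - 5*e2)
= 4*(-5)*e12 + 4*4*e21
= (-20 - 16)*e12
= -36*e12
Coefficient = -36


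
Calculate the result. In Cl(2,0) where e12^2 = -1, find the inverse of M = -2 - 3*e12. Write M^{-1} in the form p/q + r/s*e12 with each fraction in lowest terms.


M = -2 - 3*e12, where e12^2 = -1.
Since M commutes with its reverse ~M = a - b*e12, M * ~M = a^2 - b^2*e12^2 = a^2 + b^2.
So M^{-1} = ~M / (a^2 + b^2) = (a - b*e12)/(a^2 + b^2).
a^2 + b^2 = 4 + 9 = 13
Scalar part = -2/13 = -2/13
Bivector coeff = 3/13 = 3/13
M^{-1} = -2/13 + 3/13*e12


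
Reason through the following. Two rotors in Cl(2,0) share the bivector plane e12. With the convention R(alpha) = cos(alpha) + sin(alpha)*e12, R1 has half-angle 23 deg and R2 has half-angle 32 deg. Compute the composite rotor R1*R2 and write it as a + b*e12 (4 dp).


Same-plane rotors commute and their half-angles add:
R1*R2 = cos(a1 + a2) + sin(a1 + a2)*e12.
a1 + a2 = 23 + 32 = 55 deg
cos(55 deg) = 0.5736
sin(55 deg) = 0.8192
R1*R2 = 0.5736 + 0.8192*e12


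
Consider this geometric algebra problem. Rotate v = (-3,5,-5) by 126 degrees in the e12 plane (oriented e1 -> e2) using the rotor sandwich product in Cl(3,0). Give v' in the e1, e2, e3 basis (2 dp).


Rotor R = cos(63deg) - sin(63deg)*e12
Rotation angle theta = 2 * 63 = 126 degrees in the e12 plane (e1 -> e2).
The component perpendicular to the plane (e3) is invariant: v'_3 = v3 = -5.00
cos(126deg) = -0.5878, sin(126deg) = 0.8090
v'_1 = v1*cos(theta) - v2*sin(theta) = -3*(-0.5878) - 5*0.8090 = -2.28
v'_2 = v1*sin(theta) + v2*cos(theta) = -3*0.8090 + 5*(-0.5878) = -5.37
v' = -2.28*e1 - 5.37*e2 - 5.00*e3


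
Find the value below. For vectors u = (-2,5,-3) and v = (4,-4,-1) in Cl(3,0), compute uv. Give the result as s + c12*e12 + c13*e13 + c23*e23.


In Cl(3,0): e_i^2 = 1, e_ie_j = -e_je_i for i != j.
Scalar part = u . v = (-2)*4 + 5*(-4) + (-3)*(-1)
= -8 + (-20) + 3 = -25
e12 coeff = (-2)*(-4) - 5*4 = 8 - 20 = -12
e13 coeff = (-2)*(-1) - (-3)*4 = 2 - (-12) = 14
e23 coeff = 5*(-1) - (-3)*(-4) = -5 - 12 = -17
uv = -25 - 12*e12 + 14*e13 - 17*e23


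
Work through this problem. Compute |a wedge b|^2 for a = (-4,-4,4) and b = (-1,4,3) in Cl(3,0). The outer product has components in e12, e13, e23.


a wedge b = (a1*b2 - a2*b1)*e12 + (a1*b3 - a3*b1)*e13 + (a2*b3 - a3*b2)*e23
e12 coeff: (-4)*4 - (-4)*(-1) = -16 - 4 = -20
e13 coeff: (-4)*3 - 4*(-1) = -12 - (-4) = -8
e23 coeff: (-4)*3 - 4*4 = -12 - 16 = -28
|a wedge b|^2 = (-20)^2 + (-8)^2 + (-28)^2
= 400 + 64 + 784
= 1248


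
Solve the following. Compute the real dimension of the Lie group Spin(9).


Spin(n) double-covers SO(n); both have Lie algebra so(n) of dimension n(n-1)/2.
n = 9
n(n-1) = 9 * 8 = 72
dim Spin(9) = 72/2 = 36


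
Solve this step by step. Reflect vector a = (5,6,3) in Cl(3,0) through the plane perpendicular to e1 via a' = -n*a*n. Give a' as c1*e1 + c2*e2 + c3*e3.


Reflection formula: a' = -n*a*n, with n = e1 (unit vector, n^2 = 1).
For reflection through hyperplane perp to e1:
The component along e1 flips sign, others stay.
a = (5, 6, 3)
a' = (-5, 6, 3)
a' = -5*e1 + 6*e2 + 3*e3


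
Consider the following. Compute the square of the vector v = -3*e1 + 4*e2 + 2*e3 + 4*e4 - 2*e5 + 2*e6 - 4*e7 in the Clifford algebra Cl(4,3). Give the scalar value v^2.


v^2 = sum of c_i^2 * e_i^2
Positive signature terms (e_i^2 = +1): (-3)^2 + 4^2 + 2^2 + 4^2 = 45
Negative signature terms (e_j^2 = -1): (-2)^2 + 2^2 + (-4)^2 = 24
v^2 = 45 - 24 = 21


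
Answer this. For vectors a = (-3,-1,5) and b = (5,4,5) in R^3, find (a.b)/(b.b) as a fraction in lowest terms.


Projection coefficient = (a . b) / (b . b)
a . b = (-3)*5 + (-1)*4 + 5*5
= -15 + (-4) + 25 = 6
b . b = 5^2 + 4^2 + 5^2
= 25 + 16 + 25 = 66
Coefficient = 6/66
In lowest terms: 1/11


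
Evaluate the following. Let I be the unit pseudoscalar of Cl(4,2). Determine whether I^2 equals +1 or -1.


The pseudoscalar I = e1...e_n (product of all n generators) of Cl(p,q) satisfies I^2 = (-1)^(q + n(n-1)/2).
p = 4, q = 2, n = p + q = 6
n(n-1)/2 = 6 * 5 / 2 = 15
Exponent = q + n(n-1)/2 = 2 + 15 = 17
I^2 = (-1)^17 = -1


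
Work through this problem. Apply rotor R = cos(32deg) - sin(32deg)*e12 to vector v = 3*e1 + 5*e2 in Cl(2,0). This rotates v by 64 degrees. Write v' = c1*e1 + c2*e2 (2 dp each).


Rotor R = cos(32deg) - sin(32deg)*e12
Rotation angle theta = 2 * 32 = 64 degrees
v' = R*v*~R rotates v by theta.
cos(64deg) = 0.4384, sin(64deg) = 0.8988
v'_1 = 3*cos(64deg) - 5*sin(64deg)
= 3*0.4384 - 5*0.8988
= -3.18
v'_2 = 3*sin(64deg) + 5*cos(64deg)
= 3*0.8988 + 5*0.4384
= 4.89
v' = -3.18*e1 + 4.89*e2


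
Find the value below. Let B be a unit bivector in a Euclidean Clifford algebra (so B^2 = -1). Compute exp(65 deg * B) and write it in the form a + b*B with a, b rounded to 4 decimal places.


For a unit bivector B with B^2 = -1, the exponential series gives
e^(theta*B) = cos(theta) + sin(theta)*B (the GA analogue of Euler's formula).
theta = 65 degrees = 1.134464 rad
cos(65 deg) = 0.4226
sin(65 deg) = 0.9063
exp(theta*B) = 0.4226 + 0.9063*B


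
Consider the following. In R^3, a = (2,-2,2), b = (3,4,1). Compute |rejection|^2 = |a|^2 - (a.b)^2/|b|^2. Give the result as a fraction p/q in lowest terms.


|a|^2 = 2^2 + (-2)^2 + 2^2 = 12
|b|^2 = 3^2 + 4^2 + 1^2 = 26
a . b = 2*3 + (-2)*4 + 2*1 = 0
(a.b)^2 = 0^2 = 0
|rej|^2 = 12 - 0/26
= (312 - 0)/26
= 312/26
In lowest terms: 12/1


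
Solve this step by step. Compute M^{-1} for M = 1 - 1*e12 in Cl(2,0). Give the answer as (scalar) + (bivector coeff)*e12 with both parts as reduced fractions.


M = 1 - 1*e12, where e12^2 = -1.
Since M commutes with its reverse ~M = a - b*e12, M * ~M = a^2 - b^2*e12^2 = a^2 + b^2.
So M^{-1} = ~M / (a^2 + b^2) = (a - b*e12)/(a^2 + b^2).
a^2 + b^2 = 1 + 1 = 2
Scalar part = 1/2 = 1/2
Bivector coeff = 1/2 = 1/2
M^{-1} = 1/2 + 1/2*e12


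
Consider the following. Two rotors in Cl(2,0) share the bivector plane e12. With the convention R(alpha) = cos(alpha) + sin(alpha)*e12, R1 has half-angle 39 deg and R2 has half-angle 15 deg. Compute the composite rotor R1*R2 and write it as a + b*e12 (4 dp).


Same-plane rotors commute and their half-angles add:
R1*R2 = cos(a1 + a2) + sin(a1 + a2)*e12.
a1 + a2 = 39 + 15 = 54 deg
cos(54 deg) = 0.5878
sin(54 deg) = 0.8090
R1*R2 = 0.5878 + 0.8090*e12


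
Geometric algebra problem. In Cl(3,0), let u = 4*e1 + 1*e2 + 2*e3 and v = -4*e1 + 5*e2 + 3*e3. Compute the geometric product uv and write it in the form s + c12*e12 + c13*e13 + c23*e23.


In Cl(3,0): e_i^2 = 1, e_ie_j = -e_je_i for i != j.
Scalar part = u . v = 4*(-4) + 1*5 + 2*3
= -16 + 5 + 6 = -5
e12 coeff = 4*5 - 1*(-4) = 20 - (-4) = 24
e13 coeff = 4*3 - 2*(-4) = 12 - (-8) = 20
e23 coeff = 1*3 - 2*5 = 3 - 10 = -7
uv = -5 + 24*e12 + 20*e13 - 7*e23


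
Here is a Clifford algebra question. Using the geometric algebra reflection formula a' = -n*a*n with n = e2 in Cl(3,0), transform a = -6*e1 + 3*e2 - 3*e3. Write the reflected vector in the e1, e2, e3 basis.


Reflection formula: a' = -n*a*n, with n = e2 (unit vector, n^2 = 1).
For reflection through hyperplane perp to e2:
The component along e2 flips sign, others stay.
a = (-6, 3, -3)
a' = (-6, -3, -3)
a' = -6*e1 - 3*e2 - 3*e3


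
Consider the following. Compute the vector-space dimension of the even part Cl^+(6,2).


Even subalgebra dimension = 2^(n-1)
n = 6 + 2 = 8
2^(8 - 1) = 2^7 = 128
Verification: sum of C(8,k) for even k = 1 + 28 + 70 + 28 + 1 = 128
Result = 128


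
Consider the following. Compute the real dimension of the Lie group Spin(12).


Spin(n) double-covers SO(n); both have Lie algebra so(n) of dimension n(n-1)/2.
n = 12
n(n-1) = 12 * 11 = 132
dim Spin(12) = 132/2 = 66


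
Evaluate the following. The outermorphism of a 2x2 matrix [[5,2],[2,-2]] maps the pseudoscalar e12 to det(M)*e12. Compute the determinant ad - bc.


The outermorphism of a linear map f sends e1^e2 to f(e1)^f(e2).
f(e1) = 5*e1 + 2*e2
f(e2) = 2*e1 - 2*e2
f(e1) ^ f(e2) = (5*e1 + 2*e2) ^ (2*e1 - 2*e2)
= 5*(-2)*e12 + 2*2*e21
= (-10 - 4)*e12
= -14*e12
Coefficient = -14


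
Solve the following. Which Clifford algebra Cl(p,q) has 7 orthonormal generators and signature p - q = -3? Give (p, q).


We need p + q = 7 and p - q = -3.
Adding: 2p = 7 + (-3) = 4, so p = 2.
Then q = 7 - 2 = 5.
(p, q) = (2, 5)
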